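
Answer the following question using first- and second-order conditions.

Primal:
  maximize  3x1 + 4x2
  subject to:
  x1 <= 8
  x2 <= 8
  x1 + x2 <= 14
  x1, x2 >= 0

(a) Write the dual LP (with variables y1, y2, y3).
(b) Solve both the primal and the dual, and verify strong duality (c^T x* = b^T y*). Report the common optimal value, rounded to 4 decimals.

The standard primal-dual pair for 'max c^T x s.t. A x <= b, x >= 0' is:
  Dual:  min b^T y  s.t.  A^T y >= c,  y >= 0.

So the dual LP is:
  minimize  8y1 + 8y2 + 14y3
  subject to:
    y1 + y3 >= 3
    y2 + y3 >= 4
    y1, y2, y3 >= 0

Solving the primal: x* = (6, 8).
  primal value c^T x* = 50.
Solving the dual: y* = (0, 1, 3).
  dual value b^T y* = 50.
Strong duality: c^T x* = b^T y*. Confirmed.

50


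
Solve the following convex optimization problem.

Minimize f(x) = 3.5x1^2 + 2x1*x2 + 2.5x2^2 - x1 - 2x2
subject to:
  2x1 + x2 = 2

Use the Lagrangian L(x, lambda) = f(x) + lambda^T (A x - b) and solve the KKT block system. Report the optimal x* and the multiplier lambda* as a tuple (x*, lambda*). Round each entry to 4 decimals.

Form the Lagrangian:
  L(x, lambda) = (1/2) x^T Q x + c^T x + lambda^T (A x - b)
Stationarity (grad_x L = 0): Q x + c + A^T lambda = 0.
Primal feasibility: A x = b.

This gives the KKT block system:
  [ Q   A^T ] [ x     ]   [-c ]
  [ A    0  ] [ lambda ] = [ b ]

Solving the linear system:
  x*      = (0.6842, 0.6316)
  lambda* = (-2.5263)
  f(x*)   = 1.5526

x* = (0.6842, 0.6316), lambda* = (-2.5263)


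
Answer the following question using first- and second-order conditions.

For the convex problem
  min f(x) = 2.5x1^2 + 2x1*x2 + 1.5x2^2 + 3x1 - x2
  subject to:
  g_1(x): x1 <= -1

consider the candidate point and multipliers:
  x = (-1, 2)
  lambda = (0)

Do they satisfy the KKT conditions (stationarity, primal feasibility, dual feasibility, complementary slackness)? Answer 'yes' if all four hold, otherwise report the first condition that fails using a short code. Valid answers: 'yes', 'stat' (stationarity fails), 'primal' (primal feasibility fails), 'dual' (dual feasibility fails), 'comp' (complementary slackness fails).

Gradient of f: grad f(x) = Q x + c = (2, 3)
Constraint values g_i(x) = a_i^T x - b_i:
  g_1((-1, 2)) = 0
Stationarity residual: grad f(x) + sum_i lambda_i a_i = (2, 3)
  -> stationarity FAILS
Primal feasibility (all g_i <= 0): OK
Dual feasibility (all lambda_i >= 0): OK
Complementary slackness (lambda_i * g_i(x) = 0 for all i): OK

Verdict: the first failing condition is stationarity -> stat.

stat


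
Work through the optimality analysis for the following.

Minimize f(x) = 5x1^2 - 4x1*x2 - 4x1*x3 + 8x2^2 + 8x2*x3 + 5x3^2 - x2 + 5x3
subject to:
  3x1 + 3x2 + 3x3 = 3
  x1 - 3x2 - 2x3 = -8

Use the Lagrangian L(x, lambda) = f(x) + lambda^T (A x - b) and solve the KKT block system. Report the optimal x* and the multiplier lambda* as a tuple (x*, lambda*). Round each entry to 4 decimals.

Form the Lagrangian:
  L(x, lambda) = (1/2) x^T Q x + c^T x + lambda^T (A x - b)
Stationarity (grad_x L = 0): Q x + c + A^T lambda = 0.
Primal feasibility: A x = b.

This gives the KKT block system:
  [ Q   A^T ] [ x     ]   [-c ]
  [ A    0  ] [ lambda ] = [ b ]

Solving the linear system:
  x*      = (-1.1462, 2.5615, -0.4154)
  lambda* = (1.5744, 15.3231)
  f(x*)   = 56.6115

x* = (-1.1462, 2.5615, -0.4154), lambda* = (1.5744, 15.3231)


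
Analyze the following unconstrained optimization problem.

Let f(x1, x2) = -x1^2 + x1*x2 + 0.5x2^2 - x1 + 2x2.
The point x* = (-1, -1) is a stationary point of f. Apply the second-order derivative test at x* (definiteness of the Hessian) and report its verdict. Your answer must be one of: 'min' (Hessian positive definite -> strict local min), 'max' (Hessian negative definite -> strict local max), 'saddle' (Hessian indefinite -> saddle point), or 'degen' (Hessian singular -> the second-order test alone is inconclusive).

Compute the Hessian H = grad^2 f:
  H = [[-2, 1], [1, 1]]
Verify stationarity: grad f(x*) = H x* + g = (0, 0).
Eigenvalues of H: -2.3028, 1.3028.
Eigenvalues have mixed signs, so H is indefinite -> x* is a saddle point.

saddle


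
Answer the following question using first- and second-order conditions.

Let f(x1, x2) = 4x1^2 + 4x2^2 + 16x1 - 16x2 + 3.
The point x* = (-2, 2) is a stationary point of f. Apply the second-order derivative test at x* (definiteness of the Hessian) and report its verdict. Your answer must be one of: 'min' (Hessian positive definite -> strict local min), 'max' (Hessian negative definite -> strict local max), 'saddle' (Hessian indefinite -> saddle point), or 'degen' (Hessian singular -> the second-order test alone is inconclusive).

Compute the Hessian H = grad^2 f:
  H = [[8, 0], [0, 8]]
Verify stationarity: grad f(x*) = H x* + g = (0, 0).
Eigenvalues of H: 8, 8.
Both eigenvalues > 0, so H is positive definite -> x* is a strict local min.

min


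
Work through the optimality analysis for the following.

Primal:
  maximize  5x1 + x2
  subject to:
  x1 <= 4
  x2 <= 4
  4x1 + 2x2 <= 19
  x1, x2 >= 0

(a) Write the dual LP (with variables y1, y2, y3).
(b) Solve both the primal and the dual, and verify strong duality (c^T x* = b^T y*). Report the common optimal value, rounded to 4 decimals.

The standard primal-dual pair for 'max c^T x s.t. A x <= b, x >= 0' is:
  Dual:  min b^T y  s.t.  A^T y >= c,  y >= 0.

So the dual LP is:
  minimize  4y1 + 4y2 + 19y3
  subject to:
    y1 + 4y3 >= 5
    y2 + 2y3 >= 1
    y1, y2, y3 >= 0

Solving the primal: x* = (4, 1.5).
  primal value c^T x* = 21.5.
Solving the dual: y* = (3, 0, 0.5).
  dual value b^T y* = 21.5.
Strong duality: c^T x* = b^T y*. Confirmed.

21.5


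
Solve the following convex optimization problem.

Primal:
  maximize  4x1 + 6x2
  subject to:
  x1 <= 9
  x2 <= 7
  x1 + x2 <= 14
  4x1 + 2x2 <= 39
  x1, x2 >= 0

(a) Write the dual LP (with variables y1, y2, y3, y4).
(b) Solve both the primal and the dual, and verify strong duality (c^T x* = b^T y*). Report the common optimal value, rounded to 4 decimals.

The standard primal-dual pair for 'max c^T x s.t. A x <= b, x >= 0' is:
  Dual:  min b^T y  s.t.  A^T y >= c,  y >= 0.

So the dual LP is:
  minimize  9y1 + 7y2 + 14y3 + 39y4
  subject to:
    y1 + y3 + 4y4 >= 4
    y2 + y3 + 2y4 >= 6
    y1, y2, y3, y4 >= 0

Solving the primal: x* = (6.25, 7).
  primal value c^T x* = 67.
Solving the dual: y* = (0, 4, 0, 1).
  dual value b^T y* = 67.
Strong duality: c^T x* = b^T y*. Confirmed.

67


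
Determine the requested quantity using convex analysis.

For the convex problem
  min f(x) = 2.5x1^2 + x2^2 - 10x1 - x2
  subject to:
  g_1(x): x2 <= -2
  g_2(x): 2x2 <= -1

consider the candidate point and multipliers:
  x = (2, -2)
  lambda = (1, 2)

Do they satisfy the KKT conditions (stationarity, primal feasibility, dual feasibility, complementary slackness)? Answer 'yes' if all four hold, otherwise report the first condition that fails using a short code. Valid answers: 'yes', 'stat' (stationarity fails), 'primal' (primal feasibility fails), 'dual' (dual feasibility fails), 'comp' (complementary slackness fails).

Gradient of f: grad f(x) = Q x + c = (0, -5)
Constraint values g_i(x) = a_i^T x - b_i:
  g_1((2, -2)) = 0
  g_2((2, -2)) = -3
Stationarity residual: grad f(x) + sum_i lambda_i a_i = (0, 0)
  -> stationarity OK
Primal feasibility (all g_i <= 0): OK
Dual feasibility (all lambda_i >= 0): OK
Complementary slackness (lambda_i * g_i(x) = 0 for all i): FAILS

Verdict: the first failing condition is complementary_slackness -> comp.

comp


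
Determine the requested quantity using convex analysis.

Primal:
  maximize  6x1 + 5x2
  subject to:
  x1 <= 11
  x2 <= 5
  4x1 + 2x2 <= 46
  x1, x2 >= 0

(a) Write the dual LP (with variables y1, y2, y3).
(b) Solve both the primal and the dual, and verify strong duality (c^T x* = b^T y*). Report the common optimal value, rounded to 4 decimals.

The standard primal-dual pair for 'max c^T x s.t. A x <= b, x >= 0' is:
  Dual:  min b^T y  s.t.  A^T y >= c,  y >= 0.

So the dual LP is:
  minimize  11y1 + 5y2 + 46y3
  subject to:
    y1 + 4y3 >= 6
    y2 + 2y3 >= 5
    y1, y2, y3 >= 0

Solving the primal: x* = (9, 5).
  primal value c^T x* = 79.
Solving the dual: y* = (0, 2, 1.5).
  dual value b^T y* = 79.
Strong duality: c^T x* = b^T y*. Confirmed.

79


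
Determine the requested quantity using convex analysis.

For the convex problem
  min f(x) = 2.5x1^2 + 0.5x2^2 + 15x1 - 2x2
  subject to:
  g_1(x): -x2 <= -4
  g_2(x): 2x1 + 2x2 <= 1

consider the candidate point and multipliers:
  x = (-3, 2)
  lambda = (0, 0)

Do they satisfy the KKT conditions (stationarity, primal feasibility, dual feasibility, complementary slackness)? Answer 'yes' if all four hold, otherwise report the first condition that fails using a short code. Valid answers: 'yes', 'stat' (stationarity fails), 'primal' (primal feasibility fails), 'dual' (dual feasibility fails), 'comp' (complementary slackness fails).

Gradient of f: grad f(x) = Q x + c = (0, 0)
Constraint values g_i(x) = a_i^T x - b_i:
  g_1((-3, 2)) = 2
  g_2((-3, 2)) = -3
Stationarity residual: grad f(x) + sum_i lambda_i a_i = (0, 0)
  -> stationarity OK
Primal feasibility (all g_i <= 0): FAILS
Dual feasibility (all lambda_i >= 0): OK
Complementary slackness (lambda_i * g_i(x) = 0 for all i): OK

Verdict: the first failing condition is primal_feasibility -> primal.

primal


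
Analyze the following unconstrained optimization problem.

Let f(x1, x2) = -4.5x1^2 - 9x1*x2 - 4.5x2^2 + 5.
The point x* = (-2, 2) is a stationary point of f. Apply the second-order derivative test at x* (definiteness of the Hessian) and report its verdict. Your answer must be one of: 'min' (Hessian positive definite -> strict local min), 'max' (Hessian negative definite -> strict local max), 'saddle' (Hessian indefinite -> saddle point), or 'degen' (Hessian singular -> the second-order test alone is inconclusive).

Compute the Hessian H = grad^2 f:
  H = [[-9, -9], [-9, -9]]
Verify stationarity: grad f(x*) = H x* + g = (0, 0).
Eigenvalues of H: -18, 0.
H has a zero eigenvalue (singular; negative semidefinite but not definite), so H is neither positive definite, negative definite, nor indefinite. The second-order test alone is inconclusive -> degen.
(Indeed, f is constant along the null direction of H through x*, so x* is not a strict local extremum.)

degen


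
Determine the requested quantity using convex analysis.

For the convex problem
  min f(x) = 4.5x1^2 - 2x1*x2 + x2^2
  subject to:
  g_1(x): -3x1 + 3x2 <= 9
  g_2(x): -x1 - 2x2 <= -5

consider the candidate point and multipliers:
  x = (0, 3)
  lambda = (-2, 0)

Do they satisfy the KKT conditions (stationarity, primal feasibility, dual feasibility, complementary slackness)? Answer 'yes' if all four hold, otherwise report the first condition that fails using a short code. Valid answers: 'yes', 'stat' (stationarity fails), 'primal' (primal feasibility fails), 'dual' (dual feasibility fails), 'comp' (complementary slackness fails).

Gradient of f: grad f(x) = Q x + c = (-6, 6)
Constraint values g_i(x) = a_i^T x - b_i:
  g_1((0, 3)) = 0
  g_2((0, 3)) = -1
Stationarity residual: grad f(x) + sum_i lambda_i a_i = (0, 0)
  -> stationarity OK
Primal feasibility (all g_i <= 0): OK
Dual feasibility (all lambda_i >= 0): FAILS
Complementary slackness (lambda_i * g_i(x) = 0 for all i): OK

Verdict: the first failing condition is dual_feasibility -> dual.

dual


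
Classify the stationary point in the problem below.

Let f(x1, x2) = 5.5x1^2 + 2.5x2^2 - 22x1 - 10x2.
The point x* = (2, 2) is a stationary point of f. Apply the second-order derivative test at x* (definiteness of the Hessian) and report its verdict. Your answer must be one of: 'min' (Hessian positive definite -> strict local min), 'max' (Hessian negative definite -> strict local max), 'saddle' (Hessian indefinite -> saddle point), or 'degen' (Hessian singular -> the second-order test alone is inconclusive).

Compute the Hessian H = grad^2 f:
  H = [[11, 0], [0, 5]]
Verify stationarity: grad f(x*) = H x* + g = (0, 0).
Eigenvalues of H: 5, 11.
Both eigenvalues > 0, so H is positive definite -> x* is a strict local min.

min


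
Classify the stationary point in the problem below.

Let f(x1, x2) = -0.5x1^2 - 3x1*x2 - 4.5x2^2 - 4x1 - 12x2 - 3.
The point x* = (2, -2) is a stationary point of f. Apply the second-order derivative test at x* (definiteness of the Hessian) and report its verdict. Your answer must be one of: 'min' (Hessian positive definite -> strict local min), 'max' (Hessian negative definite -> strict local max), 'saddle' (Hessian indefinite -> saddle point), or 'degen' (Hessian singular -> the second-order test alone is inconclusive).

Compute the Hessian H = grad^2 f:
  H = [[-1, -3], [-3, -9]]
Verify stationarity: grad f(x*) = H x* + g = (0, 0).
Eigenvalues of H: -10, 0.
H has a zero eigenvalue (singular; negative semidefinite but not definite), so H is neither positive definite, negative definite, nor indefinite. The second-order test alone is inconclusive -> degen.
(Indeed, f is constant along the null direction of H through x*, so x* is not a strict local extremum.)

degen


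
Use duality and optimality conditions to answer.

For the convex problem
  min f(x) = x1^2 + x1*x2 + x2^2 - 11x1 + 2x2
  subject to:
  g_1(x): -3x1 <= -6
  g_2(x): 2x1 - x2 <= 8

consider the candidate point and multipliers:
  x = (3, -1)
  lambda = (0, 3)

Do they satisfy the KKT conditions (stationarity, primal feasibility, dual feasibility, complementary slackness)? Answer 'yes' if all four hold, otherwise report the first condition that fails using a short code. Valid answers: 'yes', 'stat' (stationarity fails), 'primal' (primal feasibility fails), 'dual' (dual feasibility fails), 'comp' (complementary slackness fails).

Gradient of f: grad f(x) = Q x + c = (-6, 3)
Constraint values g_i(x) = a_i^T x - b_i:
  g_1((3, -1)) = -3
  g_2((3, -1)) = -1
Stationarity residual: grad f(x) + sum_i lambda_i a_i = (0, 0)
  -> stationarity OK
Primal feasibility (all g_i <= 0): OK
Dual feasibility (all lambda_i >= 0): OK
Complementary slackness (lambda_i * g_i(x) = 0 for all i): FAILS

Verdict: the first failing condition is complementary_slackness -> comp.

comp


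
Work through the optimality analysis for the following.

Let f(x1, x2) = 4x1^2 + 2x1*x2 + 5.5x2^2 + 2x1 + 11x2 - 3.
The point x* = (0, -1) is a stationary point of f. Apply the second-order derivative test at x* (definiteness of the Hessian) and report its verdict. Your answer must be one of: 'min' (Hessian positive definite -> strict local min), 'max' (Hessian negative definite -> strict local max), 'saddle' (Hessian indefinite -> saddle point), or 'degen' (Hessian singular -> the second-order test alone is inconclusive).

Compute the Hessian H = grad^2 f:
  H = [[8, 2], [2, 11]]
Verify stationarity: grad f(x*) = H x* + g = (0, 0).
Eigenvalues of H: 7, 12.
Both eigenvalues > 0, so H is positive definite -> x* is a strict local min.

min


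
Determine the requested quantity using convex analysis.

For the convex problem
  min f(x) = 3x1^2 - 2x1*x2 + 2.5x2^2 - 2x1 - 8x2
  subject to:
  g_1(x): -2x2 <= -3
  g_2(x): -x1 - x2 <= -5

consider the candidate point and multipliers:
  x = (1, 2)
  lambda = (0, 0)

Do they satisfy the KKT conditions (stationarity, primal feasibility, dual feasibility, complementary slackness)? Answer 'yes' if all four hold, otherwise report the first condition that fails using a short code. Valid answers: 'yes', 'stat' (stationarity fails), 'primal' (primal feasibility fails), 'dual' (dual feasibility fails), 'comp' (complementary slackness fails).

Gradient of f: grad f(x) = Q x + c = (0, 0)
Constraint values g_i(x) = a_i^T x - b_i:
  g_1((1, 2)) = -1
  g_2((1, 2)) = 2
Stationarity residual: grad f(x) + sum_i lambda_i a_i = (0, 0)
  -> stationarity OK
Primal feasibility (all g_i <= 0): FAILS
Dual feasibility (all lambda_i >= 0): OK
Complementary slackness (lambda_i * g_i(x) = 0 for all i): OK

Verdict: the first failing condition is primal_feasibility -> primal.

primal


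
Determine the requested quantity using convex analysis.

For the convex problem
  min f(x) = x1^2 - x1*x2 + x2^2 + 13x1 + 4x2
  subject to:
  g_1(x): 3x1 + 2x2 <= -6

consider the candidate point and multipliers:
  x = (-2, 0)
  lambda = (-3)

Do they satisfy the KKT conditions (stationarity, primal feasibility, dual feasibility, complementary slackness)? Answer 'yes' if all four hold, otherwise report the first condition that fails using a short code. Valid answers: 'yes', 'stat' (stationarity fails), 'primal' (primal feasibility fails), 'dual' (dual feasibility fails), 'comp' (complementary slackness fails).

Gradient of f: grad f(x) = Q x + c = (9, 6)
Constraint values g_i(x) = a_i^T x - b_i:
  g_1((-2, 0)) = 0
Stationarity residual: grad f(x) + sum_i lambda_i a_i = (0, 0)
  -> stationarity OK
Primal feasibility (all g_i <= 0): OK
Dual feasibility (all lambda_i >= 0): FAILS
Complementary slackness (lambda_i * g_i(x) = 0 for all i): OK

Verdict: the first failing condition is dual_feasibility -> dual.

dual


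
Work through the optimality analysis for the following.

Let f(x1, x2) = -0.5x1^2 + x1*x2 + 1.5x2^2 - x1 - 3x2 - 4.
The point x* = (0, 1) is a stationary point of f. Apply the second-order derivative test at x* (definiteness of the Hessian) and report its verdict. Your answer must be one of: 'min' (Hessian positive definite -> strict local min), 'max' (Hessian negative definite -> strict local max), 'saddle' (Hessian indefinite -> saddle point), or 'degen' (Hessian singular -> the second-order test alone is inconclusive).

Compute the Hessian H = grad^2 f:
  H = [[-1, 1], [1, 3]]
Verify stationarity: grad f(x*) = H x* + g = (0, 0).
Eigenvalues of H: -1.2361, 3.2361.
Eigenvalues have mixed signs, so H is indefinite -> x* is a saddle point.

saddle


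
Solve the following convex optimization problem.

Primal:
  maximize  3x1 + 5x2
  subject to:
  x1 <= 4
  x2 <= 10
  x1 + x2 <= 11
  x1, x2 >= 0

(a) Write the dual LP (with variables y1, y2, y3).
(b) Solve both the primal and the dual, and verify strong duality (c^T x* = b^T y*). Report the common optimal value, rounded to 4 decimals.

The standard primal-dual pair for 'max c^T x s.t. A x <= b, x >= 0' is:
  Dual:  min b^T y  s.t.  A^T y >= c,  y >= 0.

So the dual LP is:
  minimize  4y1 + 10y2 + 11y3
  subject to:
    y1 + y3 >= 3
    y2 + y3 >= 5
    y1, y2, y3 >= 0

Solving the primal: x* = (1, 10).
  primal value c^T x* = 53.
Solving the dual: y* = (0, 2, 3).
  dual value b^T y* = 53.
Strong duality: c^T x* = b^T y*. Confirmed.

53


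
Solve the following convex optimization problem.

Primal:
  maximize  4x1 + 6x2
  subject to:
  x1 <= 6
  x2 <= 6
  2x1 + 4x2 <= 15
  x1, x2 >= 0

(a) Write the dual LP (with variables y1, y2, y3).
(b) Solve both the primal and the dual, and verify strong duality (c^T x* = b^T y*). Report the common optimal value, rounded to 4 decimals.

The standard primal-dual pair for 'max c^T x s.t. A x <= b, x >= 0' is:
  Dual:  min b^T y  s.t.  A^T y >= c,  y >= 0.

So the dual LP is:
  minimize  6y1 + 6y2 + 15y3
  subject to:
    y1 + 2y3 >= 4
    y2 + 4y3 >= 6
    y1, y2, y3 >= 0

Solving the primal: x* = (6, 0.75).
  primal value c^T x* = 28.5.
Solving the dual: y* = (1, 0, 1.5).
  dual value b^T y* = 28.5.
Strong duality: c^T x* = b^T y*. Confirmed.

28.5


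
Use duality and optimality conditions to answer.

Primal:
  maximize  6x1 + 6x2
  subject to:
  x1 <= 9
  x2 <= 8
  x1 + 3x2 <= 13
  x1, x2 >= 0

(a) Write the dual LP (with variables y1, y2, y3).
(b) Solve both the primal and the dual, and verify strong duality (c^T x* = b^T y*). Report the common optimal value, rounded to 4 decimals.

The standard primal-dual pair for 'max c^T x s.t. A x <= b, x >= 0' is:
  Dual:  min b^T y  s.t.  A^T y >= c,  y >= 0.

So the dual LP is:
  minimize  9y1 + 8y2 + 13y3
  subject to:
    y1 + y3 >= 6
    y2 + 3y3 >= 6
    y1, y2, y3 >= 0

Solving the primal: x* = (9, 1.3333).
  primal value c^T x* = 62.
Solving the dual: y* = (4, 0, 2).
  dual value b^T y* = 62.
Strong duality: c^T x* = b^T y*. Confirmed.

62


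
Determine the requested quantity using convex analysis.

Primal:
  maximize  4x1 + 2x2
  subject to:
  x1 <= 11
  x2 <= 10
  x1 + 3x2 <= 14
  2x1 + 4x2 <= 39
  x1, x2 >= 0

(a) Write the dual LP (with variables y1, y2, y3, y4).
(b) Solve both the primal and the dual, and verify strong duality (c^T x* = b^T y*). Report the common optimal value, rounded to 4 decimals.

The standard primal-dual pair for 'max c^T x s.t. A x <= b, x >= 0' is:
  Dual:  min b^T y  s.t.  A^T y >= c,  y >= 0.

So the dual LP is:
  minimize  11y1 + 10y2 + 14y3 + 39y4
  subject to:
    y1 + y3 + 2y4 >= 4
    y2 + 3y3 + 4y4 >= 2
    y1, y2, y3, y4 >= 0

Solving the primal: x* = (11, 1).
  primal value c^T x* = 46.
Solving the dual: y* = (3.3333, 0, 0.6667, 0).
  dual value b^T y* = 46.
Strong duality: c^T x* = b^T y*. Confirmed.

46


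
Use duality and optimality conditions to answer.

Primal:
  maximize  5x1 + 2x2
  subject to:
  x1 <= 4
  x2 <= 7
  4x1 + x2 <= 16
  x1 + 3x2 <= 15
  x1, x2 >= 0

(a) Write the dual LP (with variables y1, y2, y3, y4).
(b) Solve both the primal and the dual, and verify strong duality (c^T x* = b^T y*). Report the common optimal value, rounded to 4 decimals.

The standard primal-dual pair for 'max c^T x s.t. A x <= b, x >= 0' is:
  Dual:  min b^T y  s.t.  A^T y >= c,  y >= 0.

So the dual LP is:
  minimize  4y1 + 7y2 + 16y3 + 15y4
  subject to:
    y1 + 4y3 + y4 >= 5
    y2 + y3 + 3y4 >= 2
    y1, y2, y3, y4 >= 0

Solving the primal: x* = (3, 4).
  primal value c^T x* = 23.
Solving the dual: y* = (0, 0, 1.1818, 0.2727).
  dual value b^T y* = 23.
Strong duality: c^T x* = b^T y*. Confirmed.

23


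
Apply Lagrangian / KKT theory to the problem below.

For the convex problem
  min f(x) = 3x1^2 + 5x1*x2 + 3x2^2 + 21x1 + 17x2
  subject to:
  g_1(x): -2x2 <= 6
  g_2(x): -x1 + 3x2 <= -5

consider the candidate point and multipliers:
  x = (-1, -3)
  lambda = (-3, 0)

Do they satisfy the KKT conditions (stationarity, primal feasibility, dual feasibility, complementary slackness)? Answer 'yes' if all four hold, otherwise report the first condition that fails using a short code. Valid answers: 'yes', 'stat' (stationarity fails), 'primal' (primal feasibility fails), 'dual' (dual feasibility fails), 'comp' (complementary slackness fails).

Gradient of f: grad f(x) = Q x + c = (0, -6)
Constraint values g_i(x) = a_i^T x - b_i:
  g_1((-1, -3)) = 0
  g_2((-1, -3)) = -3
Stationarity residual: grad f(x) + sum_i lambda_i a_i = (0, 0)
  -> stationarity OK
Primal feasibility (all g_i <= 0): OK
Dual feasibility (all lambda_i >= 0): FAILS
Complementary slackness (lambda_i * g_i(x) = 0 for all i): OK

Verdict: the first failing condition is dual_feasibility -> dual.

dual


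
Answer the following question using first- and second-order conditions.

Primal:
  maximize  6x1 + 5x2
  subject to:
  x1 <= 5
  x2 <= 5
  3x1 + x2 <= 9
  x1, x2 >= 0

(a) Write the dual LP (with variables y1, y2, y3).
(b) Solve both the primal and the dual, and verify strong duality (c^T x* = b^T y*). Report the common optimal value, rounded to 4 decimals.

The standard primal-dual pair for 'max c^T x s.t. A x <= b, x >= 0' is:
  Dual:  min b^T y  s.t.  A^T y >= c,  y >= 0.

So the dual LP is:
  minimize  5y1 + 5y2 + 9y3
  subject to:
    y1 + 3y3 >= 6
    y2 + y3 >= 5
    y1, y2, y3 >= 0

Solving the primal: x* = (1.3333, 5).
  primal value c^T x* = 33.
Solving the dual: y* = (0, 3, 2).
  dual value b^T y* = 33.
Strong duality: c^T x* = b^T y*. Confirmed.

33


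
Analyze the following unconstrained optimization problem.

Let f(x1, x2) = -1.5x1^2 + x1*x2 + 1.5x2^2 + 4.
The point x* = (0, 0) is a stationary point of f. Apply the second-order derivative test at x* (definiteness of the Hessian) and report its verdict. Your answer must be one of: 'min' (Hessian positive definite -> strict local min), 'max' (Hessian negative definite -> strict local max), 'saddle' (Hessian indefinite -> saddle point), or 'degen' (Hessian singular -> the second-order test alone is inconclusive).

Compute the Hessian H = grad^2 f:
  H = [[-3, 1], [1, 3]]
Verify stationarity: grad f(x*) = H x* + g = (0, 0).
Eigenvalues of H: -3.1623, 3.1623.
Eigenvalues have mixed signs, so H is indefinite -> x* is a saddle point.

saddle


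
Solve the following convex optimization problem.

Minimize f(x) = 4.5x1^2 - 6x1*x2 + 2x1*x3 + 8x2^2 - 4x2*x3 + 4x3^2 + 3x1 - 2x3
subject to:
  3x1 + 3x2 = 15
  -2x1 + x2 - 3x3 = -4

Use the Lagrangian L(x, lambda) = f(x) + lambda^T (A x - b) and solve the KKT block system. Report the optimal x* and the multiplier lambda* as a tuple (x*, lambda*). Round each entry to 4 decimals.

Form the Lagrangian:
  L(x, lambda) = (1/2) x^T Q x + c^T x + lambda^T (A x - b)
Stationarity (grad_x L = 0): Q x + c + A^T lambda = 0.
Primal feasibility: A x = b.

This gives the KKT block system:
  [ Q   A^T ] [ x     ]   [-c ]
  [ A    0  ] [ lambda ] = [ b ]

Solving the linear system:
  x*      = (2.7576, 2.2424, 0.2424)
  lambda* = (-5.7306, -1.1717)
  f(x*)   = 44.5303

x* = (2.7576, 2.2424, 0.2424), lambda* = (-5.7306, -1.1717)


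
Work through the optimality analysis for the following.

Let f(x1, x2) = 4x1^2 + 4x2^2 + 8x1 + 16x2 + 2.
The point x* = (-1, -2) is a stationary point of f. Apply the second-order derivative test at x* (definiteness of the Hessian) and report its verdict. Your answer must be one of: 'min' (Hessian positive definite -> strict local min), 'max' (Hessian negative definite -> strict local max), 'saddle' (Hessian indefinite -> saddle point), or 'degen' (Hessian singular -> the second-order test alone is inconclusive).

Compute the Hessian H = grad^2 f:
  H = [[8, 0], [0, 8]]
Verify stationarity: grad f(x*) = H x* + g = (0, 0).
Eigenvalues of H: 8, 8.
Both eigenvalues > 0, so H is positive definite -> x* is a strict local min.

min


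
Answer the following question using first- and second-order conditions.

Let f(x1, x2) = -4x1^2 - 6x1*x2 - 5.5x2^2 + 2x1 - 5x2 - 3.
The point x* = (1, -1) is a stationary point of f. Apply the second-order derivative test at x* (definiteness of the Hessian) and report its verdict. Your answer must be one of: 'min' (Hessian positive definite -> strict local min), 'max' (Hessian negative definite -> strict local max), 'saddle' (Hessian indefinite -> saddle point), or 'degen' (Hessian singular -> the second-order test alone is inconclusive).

Compute the Hessian H = grad^2 f:
  H = [[-8, -6], [-6, -11]]
Verify stationarity: grad f(x*) = H x* + g = (0, 0).
Eigenvalues of H: -15.6847, -3.3153.
Both eigenvalues < 0, so H is negative definite -> x* is a strict local max.

max


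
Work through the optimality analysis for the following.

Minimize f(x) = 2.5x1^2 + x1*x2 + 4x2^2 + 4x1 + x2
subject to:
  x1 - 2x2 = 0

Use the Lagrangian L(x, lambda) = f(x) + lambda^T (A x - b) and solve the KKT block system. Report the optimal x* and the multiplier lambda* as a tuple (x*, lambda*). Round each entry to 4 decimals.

Form the Lagrangian:
  L(x, lambda) = (1/2) x^T Q x + c^T x + lambda^T (A x - b)
Stationarity (grad_x L = 0): Q x + c + A^T lambda = 0.
Primal feasibility: A x = b.

This gives the KKT block system:
  [ Q   A^T ] [ x     ]   [-c ]
  [ A    0  ] [ lambda ] = [ b ]

Solving the linear system:
  x*      = (-0.5625, -0.2812)
  lambda* = (-0.9062)
  f(x*)   = -1.2656

x* = (-0.5625, -0.2812), lambda* = (-0.9062)


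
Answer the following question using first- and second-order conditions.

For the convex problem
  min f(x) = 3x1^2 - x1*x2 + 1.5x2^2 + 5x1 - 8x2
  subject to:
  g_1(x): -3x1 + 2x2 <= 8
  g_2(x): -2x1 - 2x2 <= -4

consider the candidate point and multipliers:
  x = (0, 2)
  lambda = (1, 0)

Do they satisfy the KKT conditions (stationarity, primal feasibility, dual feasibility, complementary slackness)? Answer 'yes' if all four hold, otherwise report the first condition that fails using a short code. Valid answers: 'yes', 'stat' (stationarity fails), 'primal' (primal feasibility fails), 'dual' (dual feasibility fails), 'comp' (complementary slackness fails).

Gradient of f: grad f(x) = Q x + c = (3, -2)
Constraint values g_i(x) = a_i^T x - b_i:
  g_1((0, 2)) = -4
  g_2((0, 2)) = 0
Stationarity residual: grad f(x) + sum_i lambda_i a_i = (0, 0)
  -> stationarity OK
Primal feasibility (all g_i <= 0): OK
Dual feasibility (all lambda_i >= 0): OK
Complementary slackness (lambda_i * g_i(x) = 0 for all i): FAILS

Verdict: the first failing condition is complementary_slackness -> comp.

comp


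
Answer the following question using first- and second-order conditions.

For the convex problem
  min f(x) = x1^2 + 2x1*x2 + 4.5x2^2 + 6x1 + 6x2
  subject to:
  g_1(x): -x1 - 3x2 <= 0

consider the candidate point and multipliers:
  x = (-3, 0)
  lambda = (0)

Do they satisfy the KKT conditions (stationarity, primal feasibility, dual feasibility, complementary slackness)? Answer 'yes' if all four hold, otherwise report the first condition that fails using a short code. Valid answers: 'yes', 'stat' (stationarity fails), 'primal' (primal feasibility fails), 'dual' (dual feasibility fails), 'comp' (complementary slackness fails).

Gradient of f: grad f(x) = Q x + c = (0, 0)
Constraint values g_i(x) = a_i^T x - b_i:
  g_1((-3, 0)) = 3
Stationarity residual: grad f(x) + sum_i lambda_i a_i = (0, 0)
  -> stationarity OK
Primal feasibility (all g_i <= 0): FAILS
Dual feasibility (all lambda_i >= 0): OK
Complementary slackness (lambda_i * g_i(x) = 0 for all i): OK

Verdict: the first failing condition is primal_feasibility -> primal.

primal


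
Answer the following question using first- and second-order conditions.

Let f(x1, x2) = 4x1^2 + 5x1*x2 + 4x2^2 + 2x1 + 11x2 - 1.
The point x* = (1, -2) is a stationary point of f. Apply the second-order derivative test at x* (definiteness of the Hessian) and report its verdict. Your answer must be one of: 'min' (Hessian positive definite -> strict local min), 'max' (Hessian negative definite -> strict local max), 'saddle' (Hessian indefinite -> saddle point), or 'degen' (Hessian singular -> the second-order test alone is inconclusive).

Compute the Hessian H = grad^2 f:
  H = [[8, 5], [5, 8]]
Verify stationarity: grad f(x*) = H x* + g = (0, 0).
Eigenvalues of H: 3, 13.
Both eigenvalues > 0, so H is positive definite -> x* is a strict local min.

min


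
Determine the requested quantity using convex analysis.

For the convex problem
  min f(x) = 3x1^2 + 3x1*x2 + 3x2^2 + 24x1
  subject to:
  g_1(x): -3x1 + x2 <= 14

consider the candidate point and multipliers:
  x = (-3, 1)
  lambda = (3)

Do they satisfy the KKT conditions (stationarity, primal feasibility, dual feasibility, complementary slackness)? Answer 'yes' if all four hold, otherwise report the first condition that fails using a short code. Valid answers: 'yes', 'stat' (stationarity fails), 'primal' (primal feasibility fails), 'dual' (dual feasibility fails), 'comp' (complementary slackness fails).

Gradient of f: grad f(x) = Q x + c = (9, -3)
Constraint values g_i(x) = a_i^T x - b_i:
  g_1((-3, 1)) = -4
Stationarity residual: grad f(x) + sum_i lambda_i a_i = (0, 0)
  -> stationarity OK
Primal feasibility (all g_i <= 0): OK
Dual feasibility (all lambda_i >= 0): OK
Complementary slackness (lambda_i * g_i(x) = 0 for all i): FAILS

Verdict: the first failing condition is complementary_slackness -> comp.

comp


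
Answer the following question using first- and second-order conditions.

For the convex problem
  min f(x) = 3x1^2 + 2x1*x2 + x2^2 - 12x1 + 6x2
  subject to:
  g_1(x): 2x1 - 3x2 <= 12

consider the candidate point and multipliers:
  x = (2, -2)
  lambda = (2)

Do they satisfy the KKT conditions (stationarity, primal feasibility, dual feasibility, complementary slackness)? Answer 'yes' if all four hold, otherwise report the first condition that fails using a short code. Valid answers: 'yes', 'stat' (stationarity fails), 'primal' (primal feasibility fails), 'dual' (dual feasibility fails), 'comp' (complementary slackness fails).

Gradient of f: grad f(x) = Q x + c = (-4, 6)
Constraint values g_i(x) = a_i^T x - b_i:
  g_1((2, -2)) = -2
Stationarity residual: grad f(x) + sum_i lambda_i a_i = (0, 0)
  -> stationarity OK
Primal feasibility (all g_i <= 0): OK
Dual feasibility (all lambda_i >= 0): OK
Complementary slackness (lambda_i * g_i(x) = 0 for all i): FAILS

Verdict: the first failing condition is complementary_slackness -> comp.

comp


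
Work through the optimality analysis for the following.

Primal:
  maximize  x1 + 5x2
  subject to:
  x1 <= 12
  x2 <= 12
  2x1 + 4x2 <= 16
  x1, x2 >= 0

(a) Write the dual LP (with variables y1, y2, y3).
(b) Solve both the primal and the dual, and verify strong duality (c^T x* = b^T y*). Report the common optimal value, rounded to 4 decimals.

The standard primal-dual pair for 'max c^T x s.t. A x <= b, x >= 0' is:
  Dual:  min b^T y  s.t.  A^T y >= c,  y >= 0.

So the dual LP is:
  minimize  12y1 + 12y2 + 16y3
  subject to:
    y1 + 2y3 >= 1
    y2 + 4y3 >= 5
    y1, y2, y3 >= 0

Solving the primal: x* = (0, 4).
  primal value c^T x* = 20.
Solving the dual: y* = (0, 0, 1.25).
  dual value b^T y* = 20.
Strong duality: c^T x* = b^T y*. Confirmed.

20


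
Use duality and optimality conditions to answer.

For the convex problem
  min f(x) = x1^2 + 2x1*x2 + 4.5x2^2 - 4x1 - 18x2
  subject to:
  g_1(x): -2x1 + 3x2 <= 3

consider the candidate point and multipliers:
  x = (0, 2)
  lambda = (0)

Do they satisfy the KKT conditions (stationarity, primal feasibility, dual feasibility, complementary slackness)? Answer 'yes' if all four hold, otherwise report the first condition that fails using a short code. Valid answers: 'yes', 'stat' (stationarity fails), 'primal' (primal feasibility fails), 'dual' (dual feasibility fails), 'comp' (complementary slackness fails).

Gradient of f: grad f(x) = Q x + c = (0, 0)
Constraint values g_i(x) = a_i^T x - b_i:
  g_1((0, 2)) = 3
Stationarity residual: grad f(x) + sum_i lambda_i a_i = (0, 0)
  -> stationarity OK
Primal feasibility (all g_i <= 0): FAILS
Dual feasibility (all lambda_i >= 0): OK
Complementary slackness (lambda_i * g_i(x) = 0 for all i): OK

Verdict: the first failing condition is primal_feasibility -> primal.

primal


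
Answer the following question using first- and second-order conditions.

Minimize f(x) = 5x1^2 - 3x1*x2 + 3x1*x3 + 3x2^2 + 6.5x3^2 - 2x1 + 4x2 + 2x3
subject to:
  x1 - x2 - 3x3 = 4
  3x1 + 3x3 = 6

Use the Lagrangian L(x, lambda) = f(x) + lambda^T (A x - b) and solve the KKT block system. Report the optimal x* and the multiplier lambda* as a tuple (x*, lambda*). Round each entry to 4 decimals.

Form the Lagrangian:
  L(x, lambda) = (1/2) x^T Q x + c^T x + lambda^T (A x - b)
Stationarity (grad_x L = 0): Q x + c + A^T lambda = 0.
Primal feasibility: A x = b.

This gives the KKT block system:
  [ Q   A^T ] [ x     ]   [-c ]
  [ A    0  ] [ lambda ] = [ b ]

Solving the linear system:
  x*      = (2.4494, -0.2022, -0.4494)
  lambda* = (-4.5618, -5.7303)
  f(x*)   = 23.0112

x* = (2.4494, -0.2022, -0.4494), lambda* = (-4.5618, -5.7303)


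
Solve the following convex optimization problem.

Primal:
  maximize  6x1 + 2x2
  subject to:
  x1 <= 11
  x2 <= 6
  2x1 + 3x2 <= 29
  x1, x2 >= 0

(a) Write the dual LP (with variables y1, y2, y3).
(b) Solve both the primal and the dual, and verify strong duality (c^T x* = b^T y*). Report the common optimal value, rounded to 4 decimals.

The standard primal-dual pair for 'max c^T x s.t. A x <= b, x >= 0' is:
  Dual:  min b^T y  s.t.  A^T y >= c,  y >= 0.

So the dual LP is:
  minimize  11y1 + 6y2 + 29y3
  subject to:
    y1 + 2y3 >= 6
    y2 + 3y3 >= 2
    y1, y2, y3 >= 0

Solving the primal: x* = (11, 2.3333).
  primal value c^T x* = 70.6667.
Solving the dual: y* = (4.6667, 0, 0.6667).
  dual value b^T y* = 70.6667.
Strong duality: c^T x* = b^T y*. Confirmed.

70.6667


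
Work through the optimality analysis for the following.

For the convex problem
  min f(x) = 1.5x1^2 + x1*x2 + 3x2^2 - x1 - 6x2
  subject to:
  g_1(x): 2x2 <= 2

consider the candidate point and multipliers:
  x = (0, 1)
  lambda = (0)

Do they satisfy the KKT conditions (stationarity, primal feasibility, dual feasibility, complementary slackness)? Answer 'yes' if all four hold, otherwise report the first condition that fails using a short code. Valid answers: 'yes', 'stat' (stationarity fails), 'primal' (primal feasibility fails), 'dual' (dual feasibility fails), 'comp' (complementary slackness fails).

Gradient of f: grad f(x) = Q x + c = (0, 0)
Constraint values g_i(x) = a_i^T x - b_i:
  g_1((0, 1)) = 0
Stationarity residual: grad f(x) + sum_i lambda_i a_i = (0, 0)
  -> stationarity OK
Primal feasibility (all g_i <= 0): OK
Dual feasibility (all lambda_i >= 0): OK
Complementary slackness (lambda_i * g_i(x) = 0 for all i): OK

Verdict: yes, KKT holds.

yes


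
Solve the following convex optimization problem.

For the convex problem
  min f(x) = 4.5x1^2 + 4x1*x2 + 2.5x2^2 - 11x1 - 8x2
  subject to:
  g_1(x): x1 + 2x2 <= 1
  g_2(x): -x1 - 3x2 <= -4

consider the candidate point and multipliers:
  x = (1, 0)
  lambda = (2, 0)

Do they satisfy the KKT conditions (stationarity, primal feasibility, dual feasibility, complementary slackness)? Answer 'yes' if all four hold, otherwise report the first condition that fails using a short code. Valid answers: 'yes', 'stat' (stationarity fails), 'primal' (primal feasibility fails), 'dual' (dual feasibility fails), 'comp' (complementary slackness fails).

Gradient of f: grad f(x) = Q x + c = (-2, -4)
Constraint values g_i(x) = a_i^T x - b_i:
  g_1((1, 0)) = 0
  g_2((1, 0)) = 3
Stationarity residual: grad f(x) + sum_i lambda_i a_i = (0, 0)
  -> stationarity OK
Primal feasibility (all g_i <= 0): FAILS
Dual feasibility (all lambda_i >= 0): OK
Complementary slackness (lambda_i * g_i(x) = 0 for all i): OK

Verdict: the first failing condition is primal_feasibility -> primal.

primal


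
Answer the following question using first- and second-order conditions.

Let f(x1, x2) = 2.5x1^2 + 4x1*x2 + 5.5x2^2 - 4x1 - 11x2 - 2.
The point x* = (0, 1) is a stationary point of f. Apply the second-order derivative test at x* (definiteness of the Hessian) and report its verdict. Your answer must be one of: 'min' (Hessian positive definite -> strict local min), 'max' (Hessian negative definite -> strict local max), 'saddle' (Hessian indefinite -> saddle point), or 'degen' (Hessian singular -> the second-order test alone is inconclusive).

Compute the Hessian H = grad^2 f:
  H = [[5, 4], [4, 11]]
Verify stationarity: grad f(x*) = H x* + g = (0, 0).
Eigenvalues of H: 3, 13.
Both eigenvalues > 0, so H is positive definite -> x* is a strict local min.

min


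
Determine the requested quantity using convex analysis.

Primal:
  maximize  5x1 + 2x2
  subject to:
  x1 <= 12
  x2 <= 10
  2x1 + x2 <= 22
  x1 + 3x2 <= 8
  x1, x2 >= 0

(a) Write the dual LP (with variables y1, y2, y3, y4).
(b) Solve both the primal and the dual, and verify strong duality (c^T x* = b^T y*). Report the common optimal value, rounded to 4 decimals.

The standard primal-dual pair for 'max c^T x s.t. A x <= b, x >= 0' is:
  Dual:  min b^T y  s.t.  A^T y >= c,  y >= 0.

So the dual LP is:
  minimize  12y1 + 10y2 + 22y3 + 8y4
  subject to:
    y1 + 2y3 + y4 >= 5
    y2 + y3 + 3y4 >= 2
    y1, y2, y3, y4 >= 0

Solving the primal: x* = (8, 0).
  primal value c^T x* = 40.
Solving the dual: y* = (0, 0, 0, 5).
  dual value b^T y* = 40.
Strong duality: c^T x* = b^T y*. Confirmed.

40


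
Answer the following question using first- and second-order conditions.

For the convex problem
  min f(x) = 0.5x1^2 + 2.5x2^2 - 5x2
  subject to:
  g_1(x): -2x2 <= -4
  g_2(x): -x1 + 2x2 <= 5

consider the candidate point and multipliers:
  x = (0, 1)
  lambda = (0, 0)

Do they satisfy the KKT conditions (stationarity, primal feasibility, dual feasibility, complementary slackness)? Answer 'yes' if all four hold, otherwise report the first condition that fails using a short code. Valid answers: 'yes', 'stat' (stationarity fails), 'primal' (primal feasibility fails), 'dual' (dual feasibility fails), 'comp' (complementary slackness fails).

Gradient of f: grad f(x) = Q x + c = (0, 0)
Constraint values g_i(x) = a_i^T x - b_i:
  g_1((0, 1)) = 2
  g_2((0, 1)) = -3
Stationarity residual: grad f(x) + sum_i lambda_i a_i = (0, 0)
  -> stationarity OK
Primal feasibility (all g_i <= 0): FAILS
Dual feasibility (all lambda_i >= 0): OK
Complementary slackness (lambda_i * g_i(x) = 0 for all i): OK

Verdict: the first failing condition is primal_feasibility -> primal.

primal
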